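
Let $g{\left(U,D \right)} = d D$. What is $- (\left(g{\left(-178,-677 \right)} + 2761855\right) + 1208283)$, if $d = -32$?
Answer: $-3991802$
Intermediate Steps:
$g{\left(U,D \right)} = - 32 D$
$- (\left(g{\left(-178,-677 \right)} + 2761855\right) + 1208283) = - (\left(\left(-32\right) \left(-677\right) + 2761855\right) + 1208283) = - (\left(21664 + 2761855\right) + 1208283) = - (2783519 + 1208283) = \left(-1\right) 3991802 = -3991802$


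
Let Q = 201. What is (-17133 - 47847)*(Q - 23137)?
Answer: 1490381280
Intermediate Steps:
(-17133 - 47847)*(Q - 23137) = (-17133 - 47847)*(201 - 23137) = -64980*(-22936) = 1490381280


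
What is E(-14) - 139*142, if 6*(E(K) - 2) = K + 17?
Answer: -39471/2 ≈ -19736.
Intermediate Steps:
E(K) = 29/6 + K/6 (E(K) = 2 + (K + 17)/6 = 2 + (17 + K)/6 = 2 + (17/6 + K/6) = 29/6 + K/6)
E(-14) - 139*142 = (29/6 + (⅙)*(-14)) - 139*142 = (29/6 - 7/3) - 19738 = 5/2 - 19738 = -39471/2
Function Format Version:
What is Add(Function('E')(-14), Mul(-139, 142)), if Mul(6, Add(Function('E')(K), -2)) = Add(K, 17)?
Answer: Rational(-39471, 2) ≈ -19736.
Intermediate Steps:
Function('E')(K) = Add(Rational(29, 6), Mul(Rational(1, 6), K)) (Function('E')(K) = Add(2, Mul(Rational(1, 6), Add(K, 17))) = Add(2, Mul(Rational(1, 6), Add(17, K))) = Add(2, Add(Rational(17, 6), Mul(Rational(1, 6), K))) = Add(Rational(29, 6), Mul(Rational(1, 6), K)))
Add(Function('E')(-14), Mul(-139, 142)) = Add(Add(Rational(29, 6), Mul(Rational(1, 6), -14)), Mul(-139, 142)) = Add(Add(Rational(29, 6), Rational(-7, 3)), -19738) = Add(Rational(5, 2), -19738) = Rational(-39471, 2)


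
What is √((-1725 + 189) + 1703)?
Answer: √167 ≈ 12.923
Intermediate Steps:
√((-1725 + 189) + 1703) = √(-1536 + 1703) = √167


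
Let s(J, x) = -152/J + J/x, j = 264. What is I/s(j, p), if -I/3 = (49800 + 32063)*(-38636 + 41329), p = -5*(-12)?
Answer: -109126244205/631 ≈ -1.7294e+8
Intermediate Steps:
p = 60
I = -661371177 (I = -3*(49800 + 32063)*(-38636 + 41329) = -245589*2693 = -3*220457059 = -661371177)
I/s(j, p) = -661371177/(-152/264 + 264/60) = -661371177/(-152*1/264 + 264*(1/60)) = -661371177/(-19/33 + 22/5) = -661371177/631/165 = -661371177*165/631 = -109126244205/631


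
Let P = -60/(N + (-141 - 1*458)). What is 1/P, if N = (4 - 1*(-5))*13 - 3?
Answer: 97/12 ≈ 8.0833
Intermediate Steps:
N = 114 (N = (4 + 5)*13 - 3 = 9*13 - 3 = 117 - 3 = 114)
P = 12/97 (P = -60/(114 + (-141 - 1*458)) = -60/(114 + (-141 - 458)) = -60/(114 - 599) = -60/(-485) = -60*(-1/485) = 12/97 ≈ 0.12371)
1/P = 1/(12/97) = 97/12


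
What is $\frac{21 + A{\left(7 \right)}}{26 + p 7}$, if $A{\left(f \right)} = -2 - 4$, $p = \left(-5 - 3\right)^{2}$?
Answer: $\frac{5}{158} \approx 0.031646$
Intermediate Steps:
$p = 64$ ($p = \left(-8\right)^{2} = 64$)
$A{\left(f \right)} = -6$ ($A{\left(f \right)} = -2 - 4 = -6$)
$\frac{21 + A{\left(7 \right)}}{26 + p 7} = \frac{21 - 6}{26 + 64 \cdot 7} = \frac{1}{26 + 448} \cdot 15 = \frac{1}{474} \cdot 15 = \frac{5}{158}$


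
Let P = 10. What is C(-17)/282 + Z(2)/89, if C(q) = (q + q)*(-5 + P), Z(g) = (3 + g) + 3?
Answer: -6437/12549 ≈ -0.51295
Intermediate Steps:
Z(g) = 6 + g
C(q) = 10*q (C(q) = (q + q)*(-5 + 10) = (2*q)*5 = 10*q)
C(-17)/282 + Z(2)/89 = (10*(-17))/282 + (6 + 2)/89 = -170*1/282 + 8*(1/89) = -85/141 + 8/89 = -6437/12549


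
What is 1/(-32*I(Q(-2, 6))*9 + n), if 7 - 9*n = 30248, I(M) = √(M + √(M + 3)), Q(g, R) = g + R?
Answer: -241589241074025/787596305866215553 - 1828557628416*√7/787596305866215553 + 20706964480800*√(4 + √7)/787596305866215553 + 156728328192*√7*√(4 + √7)/787596305866215553 ≈ -0.00024375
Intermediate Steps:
Q(g, R) = R + g
I(M) = √(M + √(3 + M))
n = -30241/9 (n = 7/9 - ⅑*30248 = 7/9 - 30248/9 = -30241/9 ≈ -3360.1)
1/(-32*I(Q(-2, 6))*9 + n) = 1/(-32*√((6 - 2) + √(3 + (6 - 2)))*9 - 30241/9) = 1/(-32*√(4 + √(3 + 4))*9 - 30241/9) = 1/(-32*√(4 + √7)*9 - 30241/9) = 1/(-288*√(4 + √7) - 30241/9) = 1/(-30241/9 - 288*√(4 + √7))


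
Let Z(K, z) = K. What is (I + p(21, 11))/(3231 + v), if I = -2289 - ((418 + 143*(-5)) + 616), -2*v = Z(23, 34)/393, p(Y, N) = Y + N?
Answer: -2024736/2539543 ≈ -0.79728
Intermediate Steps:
p(Y, N) = N + Y
v = -23/786 (v = -23/(2*393) = -½*23/393 = -23/786 ≈ -0.029262)
I = -2608 (I = -2289 - ((418 - 715) + 616) = -2289 - (-297 + 616) = -2289 - 1*319 = -2289 - 319 = -2608)
(I + p(21, 11))/(3231 + v) = (-2608 + (11 + 21))/(3231 - 23/786) = (-2608 + 32)/(2539543/786) = -2576*786/2539543 = -2024736/2539543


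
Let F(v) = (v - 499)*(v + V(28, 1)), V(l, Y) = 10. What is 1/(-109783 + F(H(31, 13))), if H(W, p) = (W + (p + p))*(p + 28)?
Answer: 1/4204003 ≈ 2.3787e-7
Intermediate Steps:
H(W, p) = (28 + p)*(W + 2*p) (H(W, p) = (W + 2*p)*(28 + p) = (28 + p)*(W + 2*p))
F(v) = (-499 + v)*(10 + v) (F(v) = (v - 499)*(v + 10) = (-499 + v)*(10 + v))
1/(-109783 + F(H(31, 13))) = 1/(-109783 + (-4990 + (2*13**2 + 28*31 + 56*13 + 31*13)**2 - 489*(2*13**2 + 28*31 + 56*13 + 31*13))) = 1/(-109783 + (-4990 + (2*169 + 868 + 728 + 403)**2 - 489*(2*169 + 868 + 728 + 403))) = 1/(-109783 + (-4990 + (338 + 868 + 728 + 403)**2 - 489*(338 + 868 + 728 + 403))) = 1/(-109783 + (-4990 + 2337**2 - 489*2337)) = 1/(-109783 + (-4990 + 5461569 - 1142793)) = 1/(-109783 + 4313786) = 1/4204003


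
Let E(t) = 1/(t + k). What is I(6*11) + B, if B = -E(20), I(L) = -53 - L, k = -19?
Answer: -120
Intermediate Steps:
E(t) = 1/(-19 + t) (E(t) = 1/(t - 19) = 1/(-19 + t))
B = -1 (B = -1/(-19 + 20) = -1/1 = -1*1 = -1)
I(6*11) + B = (-53 - 6*11) - 1 = (-53 - 1*66) - 1 = (-53 - 66) - 1 = -119 - 1 = -120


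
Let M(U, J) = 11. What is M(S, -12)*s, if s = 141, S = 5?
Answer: 1551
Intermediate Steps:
M(S, -12)*s = 11*141 = 1551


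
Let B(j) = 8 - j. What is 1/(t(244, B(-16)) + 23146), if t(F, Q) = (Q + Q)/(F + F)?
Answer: 61/1411912 ≈ 4.3204e-5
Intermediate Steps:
t(F, Q) = Q/F (t(F, Q) = (2*Q)/((2*F)) = (2*Q)*(1/(2*F)) = Q/F)
1/(t(244, B(-16)) + 23146) = 1/((8 - 1*(-16))/244 + 23146) = 1/((8 + 16)*(1/244) + 23146) = 1/(24*(1/244) + 23146) = 1/(6/61 + 23146) = 1/(1411912/61) = 61/1411912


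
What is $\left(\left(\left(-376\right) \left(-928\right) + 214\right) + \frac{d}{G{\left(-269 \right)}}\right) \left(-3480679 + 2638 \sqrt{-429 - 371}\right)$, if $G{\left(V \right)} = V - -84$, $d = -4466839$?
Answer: $- \frac{240369109776011}{185} + \frac{728701166168 i \sqrt{2}}{37} \approx -1.2993 \cdot 10^{12} + 2.7852 \cdot 10^{10} i$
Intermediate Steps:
$G{\left(V \right)} = 84 + V$ ($G{\left(V \right)} = V + 84 = 84 + V$)
$\left(\left(\left(-376\right) \left(-928\right) + 214\right) + \frac{d}{G{\left(-269 \right)}}\right) \left(-3480679 + 2638 \sqrt{-429 - 371}\right) = \left(\left(\left(-376\right) \left(-928\right) + 214\right) - \frac{4466839}{84 - 269}\right) \left(-3480679 + 2638 \sqrt{-429 - 371}\right) = \left(\left(348928 + 214\right) - \frac{4466839}{-185}\right) \left(-3480679 + 2638 \sqrt{-800}\right) = \left(349142 - - \frac{4466839}{185}\right) \left(-3480679 + 2638 \cdot 20 i \sqrt{2}\right) = \left(349142 + \frac{4466839}{185}\right) \left(-3480679 + 52760 i \sqrt{2}\right) = \frac{69058109 \left(-3480679 + 52760 i \sqrt{2}\right)}{185} = - \frac{240369109776011}{185} + \frac{728701166168 i \sqrt{2}}{37}$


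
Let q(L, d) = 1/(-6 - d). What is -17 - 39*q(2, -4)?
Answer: 5/2 ≈ 2.5000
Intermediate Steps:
-17 - 39*q(2, -4) = -17 - (-39)/(6 - 4) = -17 - (-39)/2 = -17 - 39*(-½) = -17 + 39/2 = 5/2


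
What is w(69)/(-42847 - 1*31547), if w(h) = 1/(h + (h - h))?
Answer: -1/5133186 ≈ -1.9481e-7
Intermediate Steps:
w(h) = 1/h (w(h) = 1/(h + 0) = 1/h)
w(69)/(-42847 - 1*31547) = 1/(69*(-42847 - 1*31547)) = 1/(69*(-42847 - 31547)) = (1/69)/(-74394) = (1/69)*(-1/74394) = -1/5133186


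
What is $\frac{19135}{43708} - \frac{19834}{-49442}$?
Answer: $\frac{906488571}{1080505468} \approx 0.83895$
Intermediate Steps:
$\frac{19135}{43708} - \frac{19834}{-49442} = 19135 \cdot \frac{1}{43708} - - \frac{9917}{24721} = \frac{19135}{43708} + \frac{9917}{24721} = \frac{906488571}{1080505468}$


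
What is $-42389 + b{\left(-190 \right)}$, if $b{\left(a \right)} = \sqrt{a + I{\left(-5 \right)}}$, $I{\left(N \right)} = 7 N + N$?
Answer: $-42389 + i \sqrt{230} \approx -42389.0 + 15.166 i$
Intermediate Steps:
$I{\left(N \right)} = 8 N$
$b{\left(a \right)} = \sqrt{-40 + a}$ ($b{\left(a \right)} = \sqrt{a + 8 \left(-5\right)} = \sqrt{a - 40} = \sqrt{-40 + a}$)
$-42389 + b{\left(-190 \right)} = -42389 + \sqrt{-40 - 190} = -42389 + \sqrt{-230} = -42389 + i \sqrt{230}$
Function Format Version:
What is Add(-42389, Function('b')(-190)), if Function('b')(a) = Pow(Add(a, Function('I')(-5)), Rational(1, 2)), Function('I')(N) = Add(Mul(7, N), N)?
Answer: Add(-42389, Mul(I, Pow(230, Rational(1, 2)))) ≈ Add(-42389., Mul(15.166, I))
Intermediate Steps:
Function('I')(N) = Mul(8, N)
Function('b')(a) = Pow(Add(-40, a), Rational(1, 2)) (Function('b')(a) = Pow(Add(a, Mul(8, -5)), Rational(1, 2)) = Pow(Add(a, -40), Rational(1, 2)) = Pow(Add(-40, a), Rational(1, 2)))
Add(-42389, Function('b')(-190)) = Add(-42389, Pow(Add(-40, -190), Rational(1, 2))) = Add(-42389, Pow(-230, Rational(1, 2))) = Add(-42389, Mul(I, Pow(230, Rational(1, 2))))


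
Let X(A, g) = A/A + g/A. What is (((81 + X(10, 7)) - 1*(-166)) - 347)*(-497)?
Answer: 488551/10 ≈ 48855.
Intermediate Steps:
X(A, g) = 1 + g/A
(((81 + X(10, 7)) - 1*(-166)) - 347)*(-497) = (((81 + (10 + 7)/10) - 1*(-166)) - 347)*(-497) = (((81 + (⅒)*17) + 166) - 347)*(-497) = (((81 + 17/10) + 166) - 347)*(-497) = ((827/10 + 166) - 347)*(-497) = (2487/10 - 347)*(-497) = -983/10*(-497) = 488551/10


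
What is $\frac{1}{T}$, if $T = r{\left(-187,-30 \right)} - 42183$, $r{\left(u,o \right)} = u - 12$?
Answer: $- \frac{1}{42382} \approx -2.3595 \cdot 10^{-5}$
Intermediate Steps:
$r{\left(u,o \right)} = -12 + u$
$T = -42382$ ($T = \left(-12 - 187\right) - 42183 = -199 - 42183 = -42382$)
$\frac{1}{T} = \frac{1}{-42382} = - \frac{1}{42382}$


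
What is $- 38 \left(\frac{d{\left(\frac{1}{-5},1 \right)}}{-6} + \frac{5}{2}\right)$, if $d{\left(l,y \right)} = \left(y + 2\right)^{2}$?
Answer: $-38$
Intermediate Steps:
$d{\left(l,y \right)} = \left(2 + y\right)^{2}$
$- 38 \left(\frac{d{\left(\frac{1}{-5},1 \right)}}{-6} + \frac{5}{2}\right) = - 38 \left(\frac{\left(2 + 1\right)^{2}}{-6} + \frac{5}{2}\right) = - 38 \left(3^{2} \left(- \frac{1}{6}\right) + 5 \cdot \frac{1}{2}\right) = - 38 \left(9 \left(- \frac{1}{6}\right) + \frac{5}{2}\right) = - 38 \left(- \frac{3}{2} + \frac{5}{2}\right) = \left(-38\right) 1 = -38$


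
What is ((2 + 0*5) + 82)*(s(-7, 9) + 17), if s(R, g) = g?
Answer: 2184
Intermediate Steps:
((2 + 0*5) + 82)*(s(-7, 9) + 17) = ((2 + 0*5) + 82)*(9 + 17) = ((2 + 0) + 82)*26 = (2 + 82)*26 = 84*26 = 2184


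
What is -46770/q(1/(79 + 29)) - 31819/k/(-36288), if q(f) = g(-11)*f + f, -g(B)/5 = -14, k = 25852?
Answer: -4738580962697011/66606333696 ≈ -71143.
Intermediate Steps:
g(B) = 70 (g(B) = -5*(-14) = 70)
q(f) = 71*f (q(f) = 70*f + f = 71*f)
-46770/q(1/(79 + 29)) - 31819/k/(-36288) = -46770/(71/(79 + 29)) - 31819/25852/(-36288) = -46770/(71/108) - 31819*1/25852*(-1/36288) = -46770/(71*(1/108)) - 31819/25852*(-1/36288) = -46770/71/108 + 31819/938117376 = -46770*108/71 + 31819/938117376 = -5051160/71 + 31819/938117376 = -4738580962697011/66606333696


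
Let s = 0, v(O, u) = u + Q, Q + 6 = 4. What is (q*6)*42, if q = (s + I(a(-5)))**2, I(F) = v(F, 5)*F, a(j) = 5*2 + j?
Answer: 56700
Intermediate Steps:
Q = -2 (Q = -6 + 4 = -2)
v(O, u) = -2 + u (v(O, u) = u - 2 = -2 + u)
a(j) = 10 + j
I(F) = 3*F (I(F) = (-2 + 5)*F = 3*F)
q = 225 (q = (0 + 3*(10 - 5))**2 = (0 + 3*5)**2 = (0 + 15)**2 = 15**2 = 225)
(q*6)*42 = (225*6)*42 = 1350*42 = 56700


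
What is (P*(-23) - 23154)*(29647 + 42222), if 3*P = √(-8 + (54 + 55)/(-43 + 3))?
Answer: -1664054826 - 1652987*I*√4290/60 ≈ -1.6641e+9 - 1.8045e+6*I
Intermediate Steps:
P = I*√4290/60 (P = √(-8 + (54 + 55)/(-43 + 3))/3 = √(-8 + 109/(-40))/3 = √(-8 + 109*(-1/40))/3 = √(-8 - 109/40)/3 = √(-429/40)/3 = (I*√4290/20)/3 = I*√4290/60 ≈ 1.0916*I)
(P*(-23) - 23154)*(29647 + 42222) = ((I*√4290/60)*(-23) - 23154)*(29647 + 42222) = (-23*I*√4290/60 - 23154)*71869 = (-23154 - 23*I*√4290/60)*71869 = -1664054826 - 1652987*I*√4290/60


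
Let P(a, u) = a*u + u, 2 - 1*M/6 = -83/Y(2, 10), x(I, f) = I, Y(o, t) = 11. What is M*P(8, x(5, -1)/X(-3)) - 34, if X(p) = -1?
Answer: -28724/11 ≈ -2611.3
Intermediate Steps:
M = 630/11 (M = 12 - (-498)/11 = 12 - 6*(-83/11) = 12 + 498/11 = 630/11 ≈ 57.273)
P(a, u) = u + a*u
M*P(8, x(5, -1)/X(-3)) - 34 = 630*((5/(-1))*(1 + 8))/11 - 34 = 630*((5*(-1))*9)/11 - 34 = 630*(-5*9)/11 - 34 = (630/11)*(-45) - 34 = -28350/11 - 34 = -28724/11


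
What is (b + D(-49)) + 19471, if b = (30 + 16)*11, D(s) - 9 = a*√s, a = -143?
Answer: 19986 - 1001*I ≈ 19986.0 - 1001.0*I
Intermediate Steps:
D(s) = 9 - 143*√s
b = 506 (b = 46*11 = 506)
(b + D(-49)) + 19471 = (506 + (9 - 1001*I)) + 19471 = (515 - 1001*I) + 19471 = 19986 - 1001*I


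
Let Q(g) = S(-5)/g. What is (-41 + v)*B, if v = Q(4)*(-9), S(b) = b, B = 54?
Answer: -3213/2 ≈ -1606.5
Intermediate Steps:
Q(g) = -5/g
v = 45/4 (v = -5/4*(-9) = 45/4 ≈ 11.250)
(-41 + v)*B = (-41 + 45/4)*54 = -119/4*54 = -3213/2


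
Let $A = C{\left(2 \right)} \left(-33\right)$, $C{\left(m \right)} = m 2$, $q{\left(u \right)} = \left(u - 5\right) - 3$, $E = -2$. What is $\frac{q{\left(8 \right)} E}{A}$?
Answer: $0$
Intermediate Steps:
$q{\left(u \right)} = -8 + u$ ($q{\left(u \right)} = \left(-5 + u\right) - 3 = -8 + u$)
$C{\left(m \right)} = 2 m$
$A = -132$ ($A = 2 \cdot 2 \left(-33\right) = 4 \left(-33\right) = -132$)
$\frac{q{\left(8 \right)} E}{A} = \frac{\left(-8 + 8\right) \left(-2\right)}{-132} = 0 \left(-2\right) \left(- \frac{1}{132}\right) = 0 \left(- \frac{1}{132}\right) = 0$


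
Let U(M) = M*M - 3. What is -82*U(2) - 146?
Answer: -228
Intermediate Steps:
U(M) = -3 + M² (U(M) = M² - 3 = -3 + M²)
-82*U(2) - 146 = -82*(-3 + 2²) - 146 = -82*(-3 + 4) - 146 = -82*1 - 146 = -82 - 146 = -228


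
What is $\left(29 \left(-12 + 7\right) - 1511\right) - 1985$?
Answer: $-3641$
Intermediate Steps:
$\left(29 \left(-12 + 7\right) - 1511\right) - 1985 = \left(29 \left(-5\right) - 1511\right) - 1985 = \left(-145 - 1511\right) - 1985 = -1656 - 1985 = -3641$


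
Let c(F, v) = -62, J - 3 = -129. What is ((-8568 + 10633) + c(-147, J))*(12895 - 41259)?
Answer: -56813092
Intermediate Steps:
J = -126 (J = 3 - 129 = -126)
((-8568 + 10633) + c(-147, J))*(12895 - 41259) = ((-8568 + 10633) - 62)*(12895 - 41259) = (2065 - 62)*(-28364) = 2003*(-28364) = -56813092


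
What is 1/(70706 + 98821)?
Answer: 1/169527 ≈ 5.8988e-6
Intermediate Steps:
1/(70706 + 98821) = 1/169527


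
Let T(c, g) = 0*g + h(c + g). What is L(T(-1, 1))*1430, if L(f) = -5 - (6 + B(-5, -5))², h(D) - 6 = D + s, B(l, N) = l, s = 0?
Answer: -8580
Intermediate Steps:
h(D) = 6 + D (h(D) = 6 + (D + 0) = 6 + D)
T(c, g) = 6 + c + g (T(c, g) = 0*g + (6 + (c + g)) = 0 + (6 + c + g) = 6 + c + g)
L(f) = -6 (L(f) = -5 - (6 - 5)² = -5 - 1*1² = -5 - 1*1 = -5 - 1 = -6)
L(T(-1, 1))*1430 = -6*1430 = -8580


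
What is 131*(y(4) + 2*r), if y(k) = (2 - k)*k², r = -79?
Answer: -24890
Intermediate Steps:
y(k) = k²*(2 - k)
131*(y(4) + 2*r) = 131*(4²*(2 - 1*4) + 2*(-79)) = 131*(16*(2 - 4) - 158) = 131*(16*(-2) - 158) = 131*(-32 - 158) = 131*(-190) = -24890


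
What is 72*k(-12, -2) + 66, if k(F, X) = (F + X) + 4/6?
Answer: -894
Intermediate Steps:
k(F, X) = ⅔ + F + X (k(F, X) = (F + X) + 4*(⅙) = (F + X) + ⅔ = ⅔ + F + X)
72*k(-12, -2) + 66 = 72*(⅔ - 12 - 2) + 66 = 72*(-40/3) + 66 = -960 + 66 = -894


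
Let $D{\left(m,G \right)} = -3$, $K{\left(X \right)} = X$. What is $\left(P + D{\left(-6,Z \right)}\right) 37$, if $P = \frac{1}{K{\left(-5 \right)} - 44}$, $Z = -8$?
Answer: $- \frac{5476}{49} \approx -111.76$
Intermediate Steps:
$P = - \frac{1}{49}$ ($P = \frac{1}{-5 - 44} = \frac{1}{-49} = - \frac{1}{49} \approx -0.020408$)
$\left(P + D{\left(-6,Z \right)}\right) 37 = \left(- \frac{1}{49} - 3\right) 37 = \left(- \frac{148}{49}\right) 37 = - \frac{5476}{49}$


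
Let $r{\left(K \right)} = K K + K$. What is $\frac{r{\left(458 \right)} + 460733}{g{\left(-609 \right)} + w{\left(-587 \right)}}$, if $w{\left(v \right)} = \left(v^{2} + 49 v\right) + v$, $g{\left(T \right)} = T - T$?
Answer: $\frac{670955}{315219} \approx 2.1285$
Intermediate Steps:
$g{\left(T \right)} = 0$
$w{\left(v \right)} = v^{2} + 50 v$
$r{\left(K \right)} = K + K^{2}$ ($r{\left(K \right)} = K^{2} + K = K + K^{2}$)
$\frac{r{\left(458 \right)} + 460733}{g{\left(-609 \right)} + w{\left(-587 \right)}} = \frac{458 \left(1 + 458\right) + 460733}{0 - 587 \left(50 - 587\right)} = \frac{458 \cdot 459 + 460733}{0 - -315219} = \frac{210222 + 460733}{0 + 315219} = \frac{670955}{315219}$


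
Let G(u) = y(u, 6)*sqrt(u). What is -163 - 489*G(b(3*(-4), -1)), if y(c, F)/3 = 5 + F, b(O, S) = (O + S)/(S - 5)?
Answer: -163 - 5379*sqrt(78)/2 ≈ -23916.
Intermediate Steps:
b(O, S) = (O + S)/(-5 + S)
y(c, F) = 15 + 3*F (y(c, F) = 3*(5 + F) = 15 + 3*F)
G(u) = 33*sqrt(u) (G(u) = (15 + 3*6)*sqrt(u) = (15 + 18)*sqrt(u) = 33*sqrt(u))
-163 - 489*G(b(3*(-4), -1)) = -163 - 16137*sqrt((3*(-4) - 1)/(-5 - 1)) = -163 - 16137*sqrt((-12 - 1)/(-6)) = -163 - 16137*sqrt(-1/6*(-13)) = -163 - 16137*sqrt(13/6) = -163 - 16137*sqrt(78)/6 = -163 - 5379*sqrt(78)/2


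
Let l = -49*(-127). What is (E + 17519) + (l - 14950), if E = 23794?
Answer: 32586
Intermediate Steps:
l = 6223
(E + 17519) + (l - 14950) = (23794 + 17519) + (6223 - 14950) = 41313 - 8727 = 32586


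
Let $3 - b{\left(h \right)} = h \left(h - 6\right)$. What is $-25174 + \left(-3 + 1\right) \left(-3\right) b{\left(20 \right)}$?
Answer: $-26836$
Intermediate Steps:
$b{\left(h \right)} = 3 - h \left(-6 + h\right)$ ($b{\left(h \right)} = 3 - h \left(h - 6\right) = 3 - h \left(-6 + h\right)$)
$-25174 + \left(-3 + 1\right) \left(-3\right) b{\left(20 \right)} = -25174 + \left(-3 + 1\right) \left(-3\right) \left(3 - 20^{2} + 6 \cdot 20\right) = -25174 + \left(-2\right) \left(-3\right) \left(3 - 400 + 120\right) = -25174 + 6 \left(3 - 400 + 120\right) = -25174 + 6 \left(-277\right) = -25174 - 1662 = -26836$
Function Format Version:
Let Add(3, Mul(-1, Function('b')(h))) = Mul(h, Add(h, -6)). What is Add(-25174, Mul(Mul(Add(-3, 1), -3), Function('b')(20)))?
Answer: -26836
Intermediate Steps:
Function('b')(h) = Add(3, Mul(-1, h, Add(-6, h))) (Function('b')(h) = Add(3, Mul(-1, Mul(h, Add(h, -6)))) = Add(3, Mul(-1, Mul(h, Add(-6, h)))) = Add(3, Mul(-1, h, Add(-6, h))))
Add(-25174, Mul(Mul(Add(-3, 1), -3), Function('b')(20))) = Add(-25174, Mul(Mul(Add(-3, 1), -3), Add(3, Mul(-1, Pow(20, 2)), Mul(6, 20)))) = Add(-25174, Mul(Mul(-2, -3), Add(3, Mul(-1, 400), 120))) = Add(-25174, Mul(6, Add(3, -400, 120))) = Add(-25174, Mul(6, -277)) = Add(-25174, -1662) = -26836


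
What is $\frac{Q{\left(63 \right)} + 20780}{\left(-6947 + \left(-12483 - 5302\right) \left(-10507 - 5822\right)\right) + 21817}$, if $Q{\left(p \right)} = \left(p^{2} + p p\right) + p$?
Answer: $\frac{28781}{290426135} \approx 9.9099 \cdot 10^{-5}$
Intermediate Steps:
$Q{\left(p \right)} = p + 2 p^{2}$ ($Q{\left(p \right)} = \left(p^{2} + p^{2}\right) + p = 2 p^{2} + p = p + 2 p^{2}$)
$\frac{Q{\left(63 \right)} + 20780}{\left(-6947 + \left(-12483 - 5302\right) \left(-10507 - 5822\right)\right) + 21817} = \frac{63 \left(1 + 2 \cdot 63\right) + 20780}{\left(-6947 + \left(-12483 - 5302\right) \left(-10507 - 5822\right)\right) + 21817} = \frac{63 \left(1 + 126\right) + 20780}{\left(-6947 - -290411265\right) + 21817} = \frac{63 \cdot 127 + 20780}{\left(-6947 + 290411265\right) + 21817} = \frac{8001 + 20780}{290404318 + 21817} = \frac{28781}{290426135}$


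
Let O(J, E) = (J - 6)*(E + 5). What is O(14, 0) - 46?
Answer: -6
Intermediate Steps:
O(J, E) = (-6 + J)*(5 + E)
O(14, 0) - 46 = (-30 - 6*0 + 5*14 + 0*14) - 46 = (-30 + 0 + 70 + 0) - 46 = 40 - 46 = -6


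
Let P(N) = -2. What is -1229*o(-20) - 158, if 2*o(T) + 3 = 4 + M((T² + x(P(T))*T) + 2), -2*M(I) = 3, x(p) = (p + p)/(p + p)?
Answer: 597/4 ≈ 149.25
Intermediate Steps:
x(p) = 1 (x(p) = (2*p)/((2*p)) = (2*p)*(1/(2*p)) = 1)
M(I) = -3/2 (M(I) = -½*3 = -3/2)
o(T) = -¼ (o(T) = -3/2 + (4 - 3/2)/2 = -3/2 + (½)*(5/2) = -3/2 + 5/4 = -¼)
-1229*o(-20) - 158 = -1229*(-¼) - 158 = 1229/4 - 158 = 597/4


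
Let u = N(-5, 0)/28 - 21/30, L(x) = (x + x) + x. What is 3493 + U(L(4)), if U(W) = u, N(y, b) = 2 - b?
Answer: 122233/35 ≈ 3492.4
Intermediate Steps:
L(x) = 3*x (L(x) = 2*x + x = 3*x)
u = -22/35 (u = (2 - 1*0)/28 - 21/30 = (2 + 0)*(1/28) - 21*1/30 = 2*(1/28) - 7/10 = 1/14 - 7/10 = -22/35 ≈ -0.62857)
U(W) = -22/35
3493 + U(L(4)) = 3493 - 22/35 = 122233/35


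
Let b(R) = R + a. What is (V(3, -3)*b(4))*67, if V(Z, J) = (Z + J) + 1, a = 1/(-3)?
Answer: 737/3 ≈ 245.67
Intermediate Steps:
a = -1/3 (a = 1*(-1/3) = -1/3 ≈ -0.33333)
V(Z, J) = 1 + J + Z (V(Z, J) = (J + Z) + 1 = 1 + J + Z)
b(R) = -1/3 + R (b(R) = R - 1/3 = -1/3 + R)
(V(3, -3)*b(4))*67 = ((1 - 3 + 3)*(-1/3 + 4))*67 = (1*(11/3))*67 = (11/3)*67 = 737/3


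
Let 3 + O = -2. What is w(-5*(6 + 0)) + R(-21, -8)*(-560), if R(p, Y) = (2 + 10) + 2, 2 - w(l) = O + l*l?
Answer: -8733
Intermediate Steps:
O = -5 (O = -3 - 2 = -5)
w(l) = 7 - l² (w(l) = 2 - (-5 + l*l) = 2 - (-5 + l²) = 2 + (5 - l²) = 7 - l²)
R(p, Y) = 14 (R(p, Y) = 12 + 2 = 14)
w(-5*(6 + 0)) + R(-21, -8)*(-560) = (7 - (-5*(6 + 0))²) + 14*(-560) = (7 - (-5*6)²) - 7840 = (7 - 1*(-30)²) - 7840 = (7 - 1*900) - 7840 = (7 - 900) - 7840 = -893 - 7840 = -8733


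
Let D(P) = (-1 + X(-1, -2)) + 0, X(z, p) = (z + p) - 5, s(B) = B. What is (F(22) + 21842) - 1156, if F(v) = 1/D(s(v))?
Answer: 186173/9 ≈ 20686.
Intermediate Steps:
X(z, p) = -5 + p + z (X(z, p) = (p + z) - 5 = -5 + p + z)
D(P) = -9 (D(P) = (-1 + (-5 - 2 - 1)) + 0 = (-1 - 8) + 0 = -9 + 0 = -9)
F(v) = -1/9 (F(v) = 1/(-9) = -1/9)
(F(22) + 21842) - 1156 = (-1/9 + 21842) - 1156 = 196577/9 - 1156 = 186173/9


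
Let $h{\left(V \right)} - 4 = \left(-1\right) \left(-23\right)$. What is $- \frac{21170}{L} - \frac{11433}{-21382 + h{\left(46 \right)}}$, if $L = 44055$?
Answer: $\frac{10319093}{188158905} \approx 0.054842$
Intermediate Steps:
$h{\left(V \right)} = 27$ ($h{\left(V \right)} = 4 - -23 = 4 + 23 = 27$)
$- \frac{21170}{L} - \frac{11433}{-21382 + h{\left(46 \right)}} = - \frac{21170}{44055} - \frac{11433}{-21382 + 27} = \left(-21170\right) \frac{1}{44055} - \frac{11433}{-21355} = - \frac{4234}{8811} - - \frac{11433}{21355} = - \frac{4234}{8811} + \frac{11433}{21355} = \frac{10319093}{188158905}$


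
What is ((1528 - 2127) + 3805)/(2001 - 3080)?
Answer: -3206/1079 ≈ -2.9713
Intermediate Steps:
((1528 - 2127) + 3805)/(2001 - 3080) = (-599 + 3805)/(-1079) = 3206*(-1/1079) = -3206/1079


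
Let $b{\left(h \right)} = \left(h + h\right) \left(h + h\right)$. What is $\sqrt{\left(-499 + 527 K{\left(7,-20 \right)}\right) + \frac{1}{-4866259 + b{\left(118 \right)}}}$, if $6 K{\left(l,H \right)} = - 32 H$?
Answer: $\frac{\sqrt{143257128584492514}}{1603521} \approx 236.04$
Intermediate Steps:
$K{\left(l,H \right)} = - \frac{16 H}{3}$ ($K{\left(l,H \right)} = \frac{\left(-32\right) H}{6} = - \frac{16 H}{3}$)
$b{\left(h \right)} = 4 h^{2}$ ($b{\left(h \right)} = 2 h 2 h = 4 h^{2}$)
$\sqrt{\left(-499 + 527 K{\left(7,-20 \right)}\right) + \frac{1}{-4866259 + b{\left(118 \right)}}} = \sqrt{\left(-499 + 527 \left(\left(- \frac{16}{3}\right) \left(-20\right)\right)\right) + \frac{1}{-4866259 + 4 \cdot 118^{2}}} = \sqrt{\left(-499 + 527 \cdot \frac{320}{3}\right) + \frac{1}{-4866259 + 4 \cdot 13924}} = \sqrt{\left(-499 + \frac{168640}{3}\right) + \frac{1}{-4866259 + 55696}} = \sqrt{\frac{167143}{3} + \frac{1}{-4810563}} = \sqrt{\frac{167143}{3} - \frac{1}{4810563}} = \sqrt{\frac{268017310502}{4810563}} = \frac{\sqrt{143257128584492514}}{1603521}$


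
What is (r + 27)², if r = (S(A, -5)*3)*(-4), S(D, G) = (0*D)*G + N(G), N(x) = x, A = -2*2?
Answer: 7569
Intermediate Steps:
A = -4
S(D, G) = G (S(D, G) = (0*D)*G + G = 0*G + G = 0 + G = G)
r = 60 (r = -5*3*(-4) = -15*(-4) = 60)
(r + 27)² = (60 + 27)² = 87² = 7569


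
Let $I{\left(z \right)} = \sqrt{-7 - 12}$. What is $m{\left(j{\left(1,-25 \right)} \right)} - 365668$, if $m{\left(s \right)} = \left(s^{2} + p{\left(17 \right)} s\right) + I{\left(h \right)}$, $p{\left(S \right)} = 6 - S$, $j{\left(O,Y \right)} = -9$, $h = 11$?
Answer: $-365488 + i \sqrt{19} \approx -3.6549 \cdot 10^{5} + 4.3589 i$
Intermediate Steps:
$I{\left(z \right)} = i \sqrt{19}$ ($I{\left(z \right)} = \sqrt{-19} = i \sqrt{19}$)
$m{\left(s \right)} = s^{2} - 11 s + i \sqrt{19}$ ($m{\left(s \right)} = \left(s^{2} + \left(6 - 17\right) s\right) + i \sqrt{19} = \left(s^{2} - 11 s\right) + i \sqrt{19} = s^{2} - 11 s + i \sqrt{19}$)
$m{\left(j{\left(1,-25 \right)} \right)} - 365668 = \left(\left(-9\right)^{2} - -99 + i \sqrt{19}\right) - 365668 = \left(81 + 99 + i \sqrt{19}\right) - 365668 = \left(180 + i \sqrt{19}\right) - 365668 = -365488 + i \sqrt{19}$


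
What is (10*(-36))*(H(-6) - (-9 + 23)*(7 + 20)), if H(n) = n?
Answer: 138240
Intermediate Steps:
(10*(-36))*(H(-6) - (-9 + 23)*(7 + 20)) = (10*(-36))*(-6 - (-9 + 23)*(7 + 20)) = -360*(-6 - 14*27) = -360*(-6 - 1*378) = -360*(-6 - 378) = -360*(-384) = 138240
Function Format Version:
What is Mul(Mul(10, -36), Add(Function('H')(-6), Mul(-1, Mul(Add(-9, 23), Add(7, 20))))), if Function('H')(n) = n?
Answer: 138240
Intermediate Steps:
Mul(Mul(10, -36), Add(Function('H')(-6), Mul(-1, Mul(Add(-9, 23), Add(7, 20))))) = Mul(Mul(10, -36), Add(-6, Mul(-1, Mul(Add(-9, 23), Add(7, 20))))) = Mul(-360, Add(-6, Mul(-1, Mul(14, 27)))) = Mul(-360, Add(-6, Mul(-1, 378))) = Mul(-360, Add(-6, -378)) = Mul(-360, -384) = 138240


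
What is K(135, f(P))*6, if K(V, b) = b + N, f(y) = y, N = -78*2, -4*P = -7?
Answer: -1851/2 ≈ -925.50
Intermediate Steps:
P = 7/4 (P = -¼*(-7) = 7/4 ≈ 1.7500)
N = -156
K(V, b) = -156 + b (K(V, b) = b - 156 = -156 + b)
K(135, f(P))*6 = (-156 + 7/4)*6 = -617/4*6 = -1851/2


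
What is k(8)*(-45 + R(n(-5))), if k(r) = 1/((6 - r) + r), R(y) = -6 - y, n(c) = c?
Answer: -23/3 ≈ -7.6667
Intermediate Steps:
k(r) = 1/6
k(8)*(-45 + R(n(-5))) = (-45 + (-6 - 1*(-5)))/6 = (-45 + (-6 + 5))/6 = (-45 - 1)/6 = (1/6)*(-46) = -23/3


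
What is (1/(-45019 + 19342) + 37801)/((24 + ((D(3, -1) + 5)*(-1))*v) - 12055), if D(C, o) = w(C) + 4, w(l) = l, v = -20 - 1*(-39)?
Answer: -970616276/314774343 ≈ -3.0835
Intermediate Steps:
v = 19 (v = -20 + 39 = 19)
D(C, o) = 4 + C (D(C, o) = C + 4 = 4 + C)
(1/(-45019 + 19342) + 37801)/((24 + ((D(3, -1) + 5)*(-1))*v) - 12055) = (1/(-45019 + 19342) + 37801)/((24 + (((4 + 3) + 5)*(-1))*19) - 12055) = (1/(-25677) + 37801)/((24 + ((7 + 5)*(-1))*19) - 12055) = (-1/25677 + 37801)/((24 + (12*(-1))*19) - 12055) = 970616276/(25677*((24 - 12*19) - 12055)) = 970616276/(25677*((24 - 228) - 12055)) = 970616276/(25677*(-204 - 12055)) = (970616276/25677)/(-12259) = (970616276/25677)*(-1/12259) = -970616276/314774343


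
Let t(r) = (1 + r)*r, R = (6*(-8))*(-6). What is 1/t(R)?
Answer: 1/83232 ≈ 1.2015e-5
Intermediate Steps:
R = 288 (R = -48*(-6) = 288)
t(r) = r*(1 + r)
1/t(R) = 1/(288*(1 + 288)) = 1/(288*289) = 1/83232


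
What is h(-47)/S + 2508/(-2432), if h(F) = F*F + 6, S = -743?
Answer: -95399/23776 ≈ -4.0124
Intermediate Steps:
h(F) = 6 + F² (h(F) = F² + 6 = 6 + F²)
h(-47)/S + 2508/(-2432) = (6 + (-47)²)/(-743) + 2508/(-2432) = (6 + 2209)*(-1/743) + 2508*(-1/2432) = 2215*(-1/743) - 33/32 = -2215/743 - 33/32 = -95399/23776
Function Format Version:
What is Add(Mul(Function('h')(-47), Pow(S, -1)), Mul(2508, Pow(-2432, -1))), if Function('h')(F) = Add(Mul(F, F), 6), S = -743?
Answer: Rational(-95399, 23776) ≈ -4.0124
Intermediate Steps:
Function('h')(F) = Add(6, Pow(F, 2)) (Function('h')(F) = Add(Pow(F, 2), 6) = Add(6, Pow(F, 2)))
Add(Mul(Function('h')(-47), Pow(S, -1)), Mul(2508, Pow(-2432, -1))) = Add(Mul(Add(6, Pow(-47, 2)), Pow(-743, -1)), Mul(2508, Pow(-2432, -1))) = Add(Mul(Add(6, 2209), Rational(-1, 743)), Mul(2508, Rational(-1, 2432))) = Add(Mul(2215, Rational(-1, 743)), Rational(-33, 32)) = Add(Rational(-2215, 743), Rational(-33, 32)) = Rational(-95399, 23776)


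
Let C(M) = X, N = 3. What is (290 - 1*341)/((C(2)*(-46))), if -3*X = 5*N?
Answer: -51/230 ≈ -0.22174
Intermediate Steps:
X = -5 (X = -5*3/3 = -1/3*15 = -5)
C(M) = -5
(290 - 1*341)/((C(2)*(-46))) = (290 - 1*341)/((-5*(-46))) = (290 - 341)/230 = -51*1/230 = -51/230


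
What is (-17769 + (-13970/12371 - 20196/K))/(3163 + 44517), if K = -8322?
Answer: -304868490317/818120951360 ≈ -0.37264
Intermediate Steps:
(-17769 + (-13970/12371 - 20196/K))/(3163 + 44517) = (-17769 + (-13970/12371 - 20196/(-8322)))/(3163 + 44517) = (-17769 + (-13970*1/12371 - 20196*(-1/8322)))/47680 = (-17769 + (-13970/12371 + 3366/1387))*(1/47680) = (-17769 + 22264396/17158577)*(1/47680) = -304868490317/17158577*1/47680 = -304868490317/818120951360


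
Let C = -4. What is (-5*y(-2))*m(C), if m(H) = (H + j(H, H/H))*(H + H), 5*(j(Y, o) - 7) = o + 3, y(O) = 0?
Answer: 0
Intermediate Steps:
j(Y, o) = 38/5 + o/5 (j(Y, o) = 7 + (o + 3)/5 = 7 + (3 + o)/5 = 7 + (3/5 + o/5) = 38/5 + o/5)
m(H) = 2*H*(39/5 + H) (m(H) = (H + (38/5 + (H/H)/5))*(H + H) = (H + (38/5 + (1/5)*1))*(2*H) = (H + (38/5 + 1/5))*(2*H) = (H + 39/5)*(2*H) = (39/5 + H)*(2*H) = 2*H*(39/5 + H))
(-5*y(-2))*m(C) = (-5*0)*((2/5)*(-4)*(39 + 5*(-4))) = 0*((2/5)*(-4)*(39 - 20)) = 0*((2/5)*(-4)*19) = 0*(-152/5) = 0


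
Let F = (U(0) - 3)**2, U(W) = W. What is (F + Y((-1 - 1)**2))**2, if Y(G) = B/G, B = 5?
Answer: 1681/16 ≈ 105.06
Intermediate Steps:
F = 9 (F = (0 - 3)**2 = (-3)**2 = 9)
Y(G) = 5/G
(F + Y((-1 - 1)**2))**2 = (9 + 5/((-1 - 1)**2))**2 = (9 + 5/((-2)**2))**2 = (9 + 5/4)**2 = (41/4)**2 = 1681/16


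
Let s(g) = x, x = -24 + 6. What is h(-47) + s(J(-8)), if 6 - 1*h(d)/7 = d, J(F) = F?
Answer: 353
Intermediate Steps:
x = -18
s(g) = -18
h(d) = 42 - 7*d
h(-47) + s(J(-8)) = (42 - 7*(-47)) - 18 = (42 + 329) - 18 = 371 - 18 = 353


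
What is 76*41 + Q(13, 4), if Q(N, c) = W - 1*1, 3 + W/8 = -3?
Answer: 3067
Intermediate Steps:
W = -48 (W = -24 + 8*(-3) = -24 - 24 = -48)
Q(N, c) = -49 (Q(N, c) = -48 - 1*1 = -48 - 1 = -49)
76*41 + Q(13, 4) = 76*41 - 49 = 3116 - 49 = 3067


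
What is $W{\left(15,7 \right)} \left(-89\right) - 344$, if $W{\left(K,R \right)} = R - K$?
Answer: $368$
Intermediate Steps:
$W{\left(15,7 \right)} \left(-89\right) - 344 = \left(7 - 15\right) \left(-89\right) - 344 = \left(-8\right) \left(-89\right) - 344 = 712 - 344 = 368$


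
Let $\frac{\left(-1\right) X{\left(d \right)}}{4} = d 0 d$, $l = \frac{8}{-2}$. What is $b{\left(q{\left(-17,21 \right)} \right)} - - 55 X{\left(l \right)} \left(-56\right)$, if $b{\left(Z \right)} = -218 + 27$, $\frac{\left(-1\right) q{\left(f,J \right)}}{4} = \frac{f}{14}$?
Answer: $-191$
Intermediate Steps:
$l = -4$ ($l = 8 \left(- \frac{1}{2}\right) = -4$)
$q{\left(f,J \right)} = - \frac{2 f}{7}$ ($q{\left(f,J \right)} = - 4 \frac{f}{14} = - \frac{2 f}{7}$)
$X{\left(d \right)} = 0$ ($X{\left(d \right)} = - 4 d 0 d = - 4 \cdot 0 d = \left(-4\right) 0 = 0$)
$b{\left(Z \right)} = -191$
$b{\left(q{\left(-17,21 \right)} \right)} - - 55 X{\left(l \right)} \left(-56\right) = -191 - \left(-55\right) 0 \left(-56\right) = -191 - 0 \left(-56\right) = -191 - 0 = -191 + 0 = -191$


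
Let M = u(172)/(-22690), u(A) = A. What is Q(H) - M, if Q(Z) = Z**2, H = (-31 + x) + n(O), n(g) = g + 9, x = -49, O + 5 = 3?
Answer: 60457591/11345 ≈ 5329.0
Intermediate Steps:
O = -2 (O = -5 + 3 = -2)
n(g) = 9 + g
H = -73 (H = (-31 - 49) + (9 - 2) = -80 + 7 = -73)
M = -86/11345 (M = 172/(-22690) = 172*(-1/22690) = -86/11345 ≈ -0.0075804)
Q(H) - M = (-73)**2 - 1*(-86/11345) = 5329 + 86/11345 = 60457591/11345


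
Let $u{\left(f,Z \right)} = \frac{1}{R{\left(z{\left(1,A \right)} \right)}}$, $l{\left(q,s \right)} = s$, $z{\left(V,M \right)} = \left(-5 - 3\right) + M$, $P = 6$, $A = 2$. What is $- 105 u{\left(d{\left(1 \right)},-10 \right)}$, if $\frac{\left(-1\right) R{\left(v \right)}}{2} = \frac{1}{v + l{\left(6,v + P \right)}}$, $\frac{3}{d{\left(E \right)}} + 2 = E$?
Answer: $-315$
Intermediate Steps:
$d{\left(E \right)} = \frac{3}{-2 + E}$
$z{\left(V,M \right)} = -8 + M$ ($z{\left(V,M \right)} = \left(-5 - 3\right) + M = -8 + M$)
$R{\left(v \right)} = - \frac{2}{6 + 2 v}$ ($R{\left(v \right)} = - \frac{2}{v + \left(v + 6\right)} = - \frac{2}{v + \left(6 + v\right)} = - \frac{2}{6 + 2 v}$)
$u{\left(f,Z \right)} = 3$ ($u{\left(f,Z \right)} = \frac{1}{\left(-1\right) \frac{1}{3 + \left(-8 + 2\right)}} = \frac{1}{\left(-1\right) \frac{1}{3 - 6}} = \frac{1}{\left(-1\right) \frac{1}{-3}} = \frac{1}{\left(-1\right) \left(- \frac{1}{3}\right)} = \frac{1}{\frac{1}{3}} = 3$)
$- 105 u{\left(d{\left(1 \right)},-10 \right)} = \left(-105\right) 3 = -315$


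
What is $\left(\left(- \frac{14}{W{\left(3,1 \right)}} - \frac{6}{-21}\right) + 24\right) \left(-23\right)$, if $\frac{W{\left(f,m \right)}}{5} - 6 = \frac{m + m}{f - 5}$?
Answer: $- \frac{95496}{175} \approx -545.69$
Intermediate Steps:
$W{\left(f,m \right)} = 30 + \frac{10 m}{-5 + f}$ ($W{\left(f,m \right)} = 30 + 5 \frac{m + m}{f - 5} = 30 + 5 \frac{2 m}{-5 + f} = 30 + \frac{10 m}{-5 + f}$)
$\left(\left(- \frac{14}{W{\left(3,1 \right)}} - \frac{6}{-21}\right) + 24\right) \left(-23\right) = \left(\left(- \frac{14}{10 \frac{1}{-5 + 3} \left(-15 + 1 + 3 \cdot 3\right)} - \frac{6}{-21}\right) + 24\right) \left(-23\right) = \left(\left(- \frac{14}{10 \frac{1}{-2} \left(-15 + 1 + 9\right)} - - \frac{2}{7}\right) + 24\right) \left(-23\right) = \left(\left(- \frac{14}{10 \left(- \frac{1}{2}\right) \left(-5\right)} + \frac{2}{7}\right) + 24\right) \left(-23\right) = \left(\left(- \frac{14}{25} + \frac{2}{7}\right) + 24\right) \left(-23\right) = \left(- \frac{48}{175} + 24\right) \left(-23\right) = \frac{4152}{175} \left(-23\right) = - \frac{95496}{175}$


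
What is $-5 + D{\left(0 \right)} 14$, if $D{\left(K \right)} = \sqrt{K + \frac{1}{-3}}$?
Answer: $-5 + \frac{14 i \sqrt{3}}{3} \approx -5.0 + 8.0829 i$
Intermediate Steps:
$D{\left(K \right)} = \sqrt{- \frac{1}{3} + K}$ ($D{\left(K \right)} = \sqrt{K - \frac{1}{3}} = \sqrt{- \frac{1}{3} + K}$)
$-5 + D{\left(0 \right)} 14 = -5 + \frac{\sqrt{-3 + 9 \cdot 0}}{3} \cdot 14 = -5 + \frac{\sqrt{-3 + 0}}{3} \cdot 14 = -5 + \frac{\sqrt{-3}}{3} \cdot 14 = -5 + \frac{i \sqrt{3}}{3} \cdot 14 = -5 + \frac{14 i \sqrt{3}}{3}$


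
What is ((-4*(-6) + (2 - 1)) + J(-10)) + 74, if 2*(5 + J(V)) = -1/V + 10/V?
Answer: 1871/20 ≈ 93.550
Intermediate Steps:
J(V) = -5 + 9/(2*V) (J(V) = -5 + (-1/V + 10/V)/2 = -5 + (9/V)/2 = -5 + 9/(2*V))
((-4*(-6) + (2 - 1)) + J(-10)) + 74 = ((-4*(-6) + (2 - 1)) + (-5 + (9/2)/(-10))) + 74 = ((24 + 1) + (-5 + (9/2)*(-1/10))) + 74 = (25 + (-5 - 9/20)) + 74 = (25 - 109/20) + 74 = 391/20 + 74 = 1871/20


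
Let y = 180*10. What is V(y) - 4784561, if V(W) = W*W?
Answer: -1544561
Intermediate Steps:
y = 1800
V(W) = W**2
V(y) - 4784561 = 1800**2 - 4784561 = 3240000 - 4784561 = -1544561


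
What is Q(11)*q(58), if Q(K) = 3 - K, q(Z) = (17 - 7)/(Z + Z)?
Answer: -20/29 ≈ -0.68966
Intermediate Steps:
q(Z) = 5/Z (q(Z) = 10/((2*Z)) = 10*(1/(2*Z)) = 5/Z)
Q(11)*q(58) = (3 - 1*11)*(5/58) = (3 - 11)*(5*(1/58)) = -8*5/58 = -20/29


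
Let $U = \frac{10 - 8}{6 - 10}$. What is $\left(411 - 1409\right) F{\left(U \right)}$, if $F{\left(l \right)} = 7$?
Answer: $-6986$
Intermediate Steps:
$U = - \frac{1}{2}$ ($U = \frac{2}{-4} = 2 \left(- \frac{1}{4}\right) = - \frac{1}{2} \approx -0.5$)
$\left(411 - 1409\right) F{\left(U \right)} = \left(411 - 1409\right) 7 = \left(-998\right) 7 = -6986$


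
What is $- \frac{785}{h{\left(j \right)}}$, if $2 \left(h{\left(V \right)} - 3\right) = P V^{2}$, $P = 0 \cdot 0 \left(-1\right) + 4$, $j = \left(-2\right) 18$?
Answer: $- \frac{157}{519} \approx -0.30251$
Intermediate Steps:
$j = -36$
$P = 4$ ($P = 0 \cdot 0 + 4 = 0 + 4 = 4$)
$h{\left(V \right)} = 3 + 2 V^{2}$ ($h{\left(V \right)} = 3 + \frac{4 V^{2}}{2} = 3 + 2 V^{2}$)
$- \frac{785}{h{\left(j \right)}} = - \frac{785}{3 + 2 \left(-36\right)^{2}} = - \frac{785}{3 + 2 \cdot 1296} = - \frac{785}{3 + 2592} = - \frac{785}{2595} = \left(-785\right) \frac{1}{2595} = - \frac{157}{519}$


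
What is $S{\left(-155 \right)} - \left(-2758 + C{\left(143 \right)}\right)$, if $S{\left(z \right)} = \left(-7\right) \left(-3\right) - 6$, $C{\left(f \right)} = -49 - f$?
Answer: $2965$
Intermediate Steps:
$S{\left(z \right)} = 15$ ($S{\left(z \right)} = 21 - 6 = 15$)
$S{\left(-155 \right)} - \left(-2758 + C{\left(143 \right)}\right) = 15 + \left(2758 - \left(-49 - 143\right)\right) = 15 + \left(2758 - -192\right) = 15 + \left(2758 + 192\right) = 15 + 2950 = 2965$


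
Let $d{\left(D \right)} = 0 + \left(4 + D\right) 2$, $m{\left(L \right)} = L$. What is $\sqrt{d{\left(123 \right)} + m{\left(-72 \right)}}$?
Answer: $\sqrt{182} \approx 13.491$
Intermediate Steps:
$d{\left(D \right)} = 8 + 2 D$ ($d{\left(D \right)} = 0 + \left(8 + 2 D\right) = 8 + 2 D$)
$\sqrt{d{\left(123 \right)} + m{\left(-72 \right)}} = \sqrt{\left(8 + 2 \cdot 123\right) - 72} = \sqrt{\left(8 + 246\right) - 72} = \sqrt{254 - 72} = \sqrt{182}$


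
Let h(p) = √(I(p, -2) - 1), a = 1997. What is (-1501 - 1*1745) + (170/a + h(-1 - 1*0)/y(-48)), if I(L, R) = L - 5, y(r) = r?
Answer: -6482092/1997 - I*√7/48 ≈ -3245.9 - 0.05512*I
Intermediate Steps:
I(L, R) = -5 + L
h(p) = √(-6 + p) (h(p) = √((-5 + p) - 1) = √(-6 + p))
(-1501 - 1*1745) + (170/a + h(-1 - 1*0)/y(-48)) = (-1501 - 1*1745) + (170/1997 + √(-6 + (-1 - 1*0))/(-48)) = (-1501 - 1745) + (170*(1/1997) + √(-6 + (-1 + 0))*(-1/48)) = -3246 + (170/1997 + √(-6 - 1)*(-1/48)) = -3246 + (170/1997 + √(-7)*(-1/48)) = -3246 + (170/1997 + (I*√7)*(-1/48)) = -3246 + (170/1997 - I*√7/48) = -6482092/1997 - I*√7/48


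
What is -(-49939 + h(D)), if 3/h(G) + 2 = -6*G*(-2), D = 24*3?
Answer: 43047415/862 ≈ 49939.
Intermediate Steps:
D = 72
h(G) = 3/(-2 + 12*G) (h(G) = 3/(-2 - 6*G*(-2)) = 3/(-2 + 12*G))
-(-49939 + h(D)) = -(-49939 + 3/(2*(-1 + 6*72))) = -(-49939 + 3/(2*(-1 + 432))) = -(-49939 + (3/2)/431) = -(-49939 + (3/2)*(1/431)) = -(-49939 + 3/862) = -1*(-43047415/862) = 43047415/862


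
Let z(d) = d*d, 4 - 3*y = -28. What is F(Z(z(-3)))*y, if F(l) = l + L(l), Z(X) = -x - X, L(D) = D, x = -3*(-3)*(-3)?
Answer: 384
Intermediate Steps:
y = 32/3 (y = 4/3 - ⅓*(-28) = 4/3 + 28/3 = 32/3 ≈ 10.667)
x = -27 (x = 9*(-3) = -27)
z(d) = d²
Z(X) = 27 - X (Z(X) = -1*(-27) - X = 27 - X)
F(l) = 2*l (F(l) = l + l = 2*l)
F(Z(z(-3)))*y = (2*(27 - 1*(-3)²))*(32/3) = (2*(27 - 1*9))*(32/3) = (2*(27 - 9))*(32/3) = (2*18)*(32/3) = 36*(32/3) = 384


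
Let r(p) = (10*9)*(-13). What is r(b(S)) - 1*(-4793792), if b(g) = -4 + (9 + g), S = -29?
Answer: 4792622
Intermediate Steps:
b(g) = 5 + g
r(p) = -1170 (r(p) = 90*(-13) = -1170)
r(b(S)) - 1*(-4793792) = -1170 - 1*(-4793792) = -1170 + 4793792 = 4792622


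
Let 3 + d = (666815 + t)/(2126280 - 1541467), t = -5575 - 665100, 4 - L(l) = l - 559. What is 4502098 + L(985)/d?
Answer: 7916281202388/1758299 ≈ 4.5022e+6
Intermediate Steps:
L(l) = 563 - l (L(l) = 4 - (l - 559) = 4 - (-559 + l) = 4 + (559 - l) = 563 - l)
t = -670675
d = -1758299/584813 (d = -3 + (666815 - 670675)/(2126280 - 1541467) = -3 - 3860/584813 = -1758299/584813 ≈ -3.0066)
4502098 + L(985)/d = 4502098 + (563 - 1*985)/(-1758299/584813) = 4502098 + (563 - 985)*(-584813/1758299) = 4502098 - 422*(-584813/1758299) = 4502098 + 246791086/1758299 = 7916281202388/1758299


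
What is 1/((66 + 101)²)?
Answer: 1/27889 ≈ 3.5856e-5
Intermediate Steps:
1/((66 + 101)²) = 1/(167²) = 1/27889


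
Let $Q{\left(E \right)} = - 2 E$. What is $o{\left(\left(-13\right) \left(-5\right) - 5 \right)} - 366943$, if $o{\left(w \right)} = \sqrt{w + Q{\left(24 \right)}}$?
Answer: $-366943 + 2 \sqrt{3} \approx -3.6694 \cdot 10^{5}$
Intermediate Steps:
$o{\left(w \right)} = \sqrt{-48 + w}$ ($o{\left(w \right)} = \sqrt{w - 48} = \sqrt{-48 + w}$)
$o{\left(\left(-13\right) \left(-5\right) - 5 \right)} - 366943 = \sqrt{-48 - -60} - 366943 = \sqrt{-48 + \left(65 - 5\right)} - 366943 = \sqrt{-48 + 60} - 366943 = \sqrt{12} - 366943 = 2 \sqrt{3} - 366943 = -366943 + 2 \sqrt{3}$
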